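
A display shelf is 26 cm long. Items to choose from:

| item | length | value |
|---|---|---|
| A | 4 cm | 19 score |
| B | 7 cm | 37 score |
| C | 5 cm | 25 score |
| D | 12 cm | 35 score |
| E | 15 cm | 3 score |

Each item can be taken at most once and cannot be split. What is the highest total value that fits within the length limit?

97 score

Check high-value combinations within 26 cm:
- B+C+D: length 7+5+12=24, value 37+25+35=97
- A+B+D: length 4+7+12=23, value 19+37+35=91
- A+B+C: length 4+7+5=16, value 19+37+25=81
- A+C+D: length 4+5+12=21, value 19+25+35=79
- B+D: length 7+12=19, value 37+35=72
Best: 97 score.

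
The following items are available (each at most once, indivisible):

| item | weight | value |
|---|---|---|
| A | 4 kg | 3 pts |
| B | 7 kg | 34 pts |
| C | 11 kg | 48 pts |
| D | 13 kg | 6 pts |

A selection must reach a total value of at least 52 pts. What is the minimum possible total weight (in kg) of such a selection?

18

Subsets with value ≥ 52, sorted by total weight:
- B+C: weight 18, value 82
- A+B+C: weight 22, value 85
- C+D: weight 24, value 54
Minimum weight: 18 kg.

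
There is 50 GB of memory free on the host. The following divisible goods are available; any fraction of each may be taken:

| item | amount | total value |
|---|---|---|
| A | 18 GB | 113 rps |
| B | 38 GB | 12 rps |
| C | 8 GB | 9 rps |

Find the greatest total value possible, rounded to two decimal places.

129.58

Take in order of value per unit:
- A (113/18 per unit): all 18 → value 113, running total 113.00
- C (9/8 per unit): all 8 → value 9, running total 122.00
- B (12/38 per unit): 24 of 38 → value 24×12/38 = 7.5789, running total 129.58
Total 129.58.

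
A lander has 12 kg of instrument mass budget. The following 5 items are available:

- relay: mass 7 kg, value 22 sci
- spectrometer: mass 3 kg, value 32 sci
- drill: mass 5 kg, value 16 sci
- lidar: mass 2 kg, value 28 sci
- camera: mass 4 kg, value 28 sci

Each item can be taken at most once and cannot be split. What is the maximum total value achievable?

This is a 0/1 knapsack; check combinations near the capacity.
- spectrometer+lidar+camera: mass 3+2+4=9, value 32+28+28=88
- relay+spectrometer+lidar: mass 7+3+2=12, value 22+32+28=82
- spectrometer+drill+lidar: mass 3+5+2=10, value 32+16+28=76
Best: 88 sci.

88 sci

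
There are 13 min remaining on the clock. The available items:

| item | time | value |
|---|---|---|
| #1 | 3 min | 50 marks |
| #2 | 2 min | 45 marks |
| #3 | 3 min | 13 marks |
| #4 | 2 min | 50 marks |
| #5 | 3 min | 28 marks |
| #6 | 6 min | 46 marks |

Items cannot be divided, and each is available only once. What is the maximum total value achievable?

191 marks

Check high-value combinations within 13 min:
- #1+#2+#4+#6: time 3+2+2+6=13, value 50+45+50+46=191
- #1+#2+#3+#4+#5: time 3+2+3+2+3=13, value 50+45+13+50+28=186
- #1+#2+#4+#5: time 3+2+2+3=10, value 50+45+50+28=173
Best: 191 marks.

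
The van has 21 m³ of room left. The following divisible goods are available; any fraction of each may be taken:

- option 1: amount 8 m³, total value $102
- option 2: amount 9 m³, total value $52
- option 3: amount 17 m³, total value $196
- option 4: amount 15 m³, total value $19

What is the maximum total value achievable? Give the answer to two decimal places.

Take in order of value per unit:
- option 1 (102/8 per unit): all 8 → value 102, running total 102.00
- option 3 (196/17 per unit): 13 of 17 → value 13×196/17 = 149.8824, running total 251.88
Total 251.88.

251.88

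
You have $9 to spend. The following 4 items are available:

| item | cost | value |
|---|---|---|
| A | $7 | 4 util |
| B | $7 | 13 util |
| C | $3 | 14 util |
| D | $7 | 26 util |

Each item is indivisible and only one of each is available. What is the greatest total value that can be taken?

26 util

Check high-value combinations within $9:
- D: cost 7, value 26
- C: cost 3, value 14
- B: cost 7, value 13
- A: cost 7, value 4
Best: 26 util.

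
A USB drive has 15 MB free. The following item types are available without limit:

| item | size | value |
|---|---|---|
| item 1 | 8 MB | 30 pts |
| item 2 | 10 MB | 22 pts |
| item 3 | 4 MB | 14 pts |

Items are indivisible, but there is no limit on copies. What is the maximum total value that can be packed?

44 pts

Best value-per-unit is item 1 at 30/8; filling with it alone gives 1×30 = 30.
Optimal mix: 1×item 1 + 1×item 3 → size 12, value 44.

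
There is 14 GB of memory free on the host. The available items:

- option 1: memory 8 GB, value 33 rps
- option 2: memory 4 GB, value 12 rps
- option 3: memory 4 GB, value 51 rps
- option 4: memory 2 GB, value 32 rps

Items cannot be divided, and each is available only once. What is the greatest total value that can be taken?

116 rps

Check high-value combinations within 14 GB:
- option 1+option 3+option 4: memory 8+4+2=14, value 33+51+32=116
- option 2+option 3+option 4: memory 4+4+2=10, value 12+51+32=95
- option 1+option 3: memory 8+4=12, value 33+51=84
- option 3+option 4: memory 4+2=6, value 51+32=83
- option 1+option 2+option 4: memory 8+4+2=14, value 33+12+32=77
Best: 116 rps.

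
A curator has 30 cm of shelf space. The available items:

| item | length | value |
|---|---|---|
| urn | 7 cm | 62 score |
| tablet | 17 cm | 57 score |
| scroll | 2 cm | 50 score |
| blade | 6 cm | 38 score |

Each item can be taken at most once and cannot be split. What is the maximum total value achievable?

Check high-value combinations within 30 cm:
- urn+tablet+scroll: length 7+17+2=26, value 62+57+50=169
- urn+tablet+blade: length 7+17+6=30, value 62+57+38=157
- urn+scroll+blade: length 7+2+6=15, value 62+50+38=150
- tablet+scroll+blade: length 17+2+6=25, value 57+50+38=145
- urn+tablet: length 7+17=24, value 62+57=119
Best: 169 score.

169 score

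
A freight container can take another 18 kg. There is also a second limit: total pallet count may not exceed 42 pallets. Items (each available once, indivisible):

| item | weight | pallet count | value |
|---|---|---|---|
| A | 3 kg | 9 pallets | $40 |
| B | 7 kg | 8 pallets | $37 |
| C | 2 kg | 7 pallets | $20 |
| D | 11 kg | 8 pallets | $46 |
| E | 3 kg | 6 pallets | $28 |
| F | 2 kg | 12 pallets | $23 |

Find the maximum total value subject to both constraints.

Feasible sets respecting both limits:
- A+B+C+E+F: weight 17, pallet count 42, value 148
- A+C+D+F: weight 18, pallet count 36, value 129
- A+B+E+F: weight 15, pallet count 35, value 128
Best: $148.

$148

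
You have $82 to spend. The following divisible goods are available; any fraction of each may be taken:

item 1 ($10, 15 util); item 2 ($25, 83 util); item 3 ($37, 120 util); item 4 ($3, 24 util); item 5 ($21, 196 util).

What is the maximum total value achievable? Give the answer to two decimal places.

410.03

Take in order of value per unit:
- item 5 (196/21 per unit): all 21 → value 196, running total 196.00
- item 4 (24/3 per unit): all 3 → value 24, running total 220.00
- item 2 (83/25 per unit): all 25 → value 83, running total 303.00
- item 3 (120/37 per unit): 33 of 37 → value 33×120/37 = 107.0270, running total 410.03
Total 410.03.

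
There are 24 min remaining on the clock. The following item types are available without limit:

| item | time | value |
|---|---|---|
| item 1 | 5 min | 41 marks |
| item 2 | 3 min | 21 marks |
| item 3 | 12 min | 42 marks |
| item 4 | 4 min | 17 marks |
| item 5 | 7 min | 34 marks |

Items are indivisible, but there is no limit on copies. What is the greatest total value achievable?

186 marks

Best value-per-unit is item 1 at 41/5; filling with it alone gives 4×41 = 164.
Optimal mix: 3×item 1 + 3×item 2 → time 24, value 186.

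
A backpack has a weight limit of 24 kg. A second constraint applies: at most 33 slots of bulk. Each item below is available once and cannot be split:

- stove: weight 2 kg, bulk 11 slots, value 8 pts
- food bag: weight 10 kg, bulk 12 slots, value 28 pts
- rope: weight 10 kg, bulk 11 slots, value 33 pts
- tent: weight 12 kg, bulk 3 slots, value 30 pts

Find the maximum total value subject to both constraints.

Feasible sets respecting both limits:
- stove+rope+tent: weight 24, bulk 25, value 71
- stove+food bag+tent: weight 24, bulk 26, value 66
- rope+tent: weight 22, bulk 14, value 63
Best: 71 pts.

71 pts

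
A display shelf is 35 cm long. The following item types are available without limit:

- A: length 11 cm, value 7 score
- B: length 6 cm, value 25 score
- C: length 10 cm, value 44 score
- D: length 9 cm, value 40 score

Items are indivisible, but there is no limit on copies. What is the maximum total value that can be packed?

153 score

Best value-per-unit is D at 40/9; filling with it alone gives 3×40 = 120.
Optimal mix: 1×B + 2×C + 1×D → length 35, value 153.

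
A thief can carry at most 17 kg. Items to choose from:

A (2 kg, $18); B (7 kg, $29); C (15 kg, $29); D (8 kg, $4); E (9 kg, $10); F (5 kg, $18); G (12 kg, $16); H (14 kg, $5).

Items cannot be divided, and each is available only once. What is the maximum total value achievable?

$65

Check high-value combinations within 17 kg:
- A+B+F: weight 2+7+5=14, value 18+29+18=65
- A+B+D: weight 2+7+8=17, value 18+29+4=51
- A+B: weight 2+7=9, value 18+29=47
- B+F: weight 7+5=12, value 29+18=47
- A+C: weight 2+15=17, value 18+29=47
Best: $65.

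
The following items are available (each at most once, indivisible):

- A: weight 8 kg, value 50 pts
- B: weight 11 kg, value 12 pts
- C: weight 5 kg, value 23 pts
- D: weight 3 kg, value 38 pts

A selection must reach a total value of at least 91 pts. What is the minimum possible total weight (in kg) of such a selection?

16

Subsets with value ≥ 91, sorted by total weight:
- A+C+D: weight 16, value 111
- A+B+D: weight 22, value 100
- A+B+C+D: weight 27, value 123
Minimum weight: 16 kg.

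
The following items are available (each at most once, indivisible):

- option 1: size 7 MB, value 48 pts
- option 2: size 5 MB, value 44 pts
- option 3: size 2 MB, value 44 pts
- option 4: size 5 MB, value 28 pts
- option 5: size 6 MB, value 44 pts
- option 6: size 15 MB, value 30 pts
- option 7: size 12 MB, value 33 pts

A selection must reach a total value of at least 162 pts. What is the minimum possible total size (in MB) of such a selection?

Subsets with value ≥ 162, sorted by total size:
- option 1+option 2+option 3+option 4: size 19, value 164
- option 1+option 2+option 3+option 5: size 20, value 180
Minimum size: 19 MB.

19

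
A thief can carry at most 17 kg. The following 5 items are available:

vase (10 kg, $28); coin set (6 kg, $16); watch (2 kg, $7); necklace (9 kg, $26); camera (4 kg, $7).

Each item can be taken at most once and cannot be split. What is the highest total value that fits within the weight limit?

This is a 0/1 knapsack; check combinations near the capacity.
- coin set+watch+necklace: weight 6+2+9=17, value 16+7+26=49
- vase+coin set: weight 10+6=16, value 28+16=44
- coin set+necklace: weight 6+9=15, value 16+26=42
- vase+watch+camera: weight 10+2+4=16, value 28+7+7=42
- watch+necklace+camera: weight 2+9+4=15, value 7+26+7=40
Best: $49.

$49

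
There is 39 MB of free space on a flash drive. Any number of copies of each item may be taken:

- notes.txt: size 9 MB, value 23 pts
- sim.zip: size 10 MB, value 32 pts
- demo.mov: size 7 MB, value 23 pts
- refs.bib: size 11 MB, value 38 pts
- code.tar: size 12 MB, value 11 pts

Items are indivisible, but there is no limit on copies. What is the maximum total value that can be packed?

131 pts

Best value-per-unit is refs.bib at 38/11; filling with it alone gives 3×38 = 114.
Optimal mix: 1×sim.zip + 1×demo.mov + 2×refs.bib → size 39, value 131.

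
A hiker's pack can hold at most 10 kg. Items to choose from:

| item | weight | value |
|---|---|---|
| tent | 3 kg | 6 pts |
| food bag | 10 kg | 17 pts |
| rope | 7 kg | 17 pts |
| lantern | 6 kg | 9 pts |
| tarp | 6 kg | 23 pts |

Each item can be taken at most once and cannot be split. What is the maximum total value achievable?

This is a 0/1 knapsack; check combinations near the capacity.
- tent+tarp: weight 3+6=9, value 6+23=29
- tarp: weight 6, value 23
- tent+rope: weight 3+7=10, value 6+17=23
Best: 29 pts.

29 pts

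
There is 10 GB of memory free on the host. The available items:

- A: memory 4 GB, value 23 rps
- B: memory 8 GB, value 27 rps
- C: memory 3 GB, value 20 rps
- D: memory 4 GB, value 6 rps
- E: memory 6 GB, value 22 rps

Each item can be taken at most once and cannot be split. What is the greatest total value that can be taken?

45 rps

This is a 0/1 knapsack; check combinations near the capacity.
- A+E: memory 4+6=10, value 23+22=45
- A+C: memory 4+3=7, value 23+20=43
- C+E: memory 3+6=9, value 20+22=42
- A+D: memory 4+4=8, value 23+6=29
Best: 45 rps.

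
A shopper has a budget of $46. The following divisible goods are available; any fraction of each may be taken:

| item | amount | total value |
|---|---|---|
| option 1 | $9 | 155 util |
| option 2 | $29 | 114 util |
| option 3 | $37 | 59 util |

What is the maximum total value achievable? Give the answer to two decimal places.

281.76

Take in order of value per unit:
- option 1 (155/9 per unit): all 9 → value 155, running total 155.00
- option 2 (114/29 per unit): all 29 → value 114, running total 269.00
- option 3 (59/37 per unit): 8 of 37 → value 8×59/37 = 12.7568, running total 281.76
Total 281.76.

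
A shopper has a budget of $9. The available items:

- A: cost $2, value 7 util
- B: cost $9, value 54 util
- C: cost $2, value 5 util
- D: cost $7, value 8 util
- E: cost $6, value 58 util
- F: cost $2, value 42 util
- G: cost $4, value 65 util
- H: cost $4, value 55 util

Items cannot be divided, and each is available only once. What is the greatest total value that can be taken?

This is a 0/1 knapsack; check combinations near the capacity.
- G+H: cost 4+4=8, value 65+55=120
- A+F+G: cost 2+2+4=8, value 7+42+65=114
- C+F+G: cost 2+2+4=8, value 5+42+65=112
- F+G: cost 2+4=6, value 42+65=107
- A+F+H: cost 2+2+4=8, value 7+42+55=104
Best: 120 util.

120 util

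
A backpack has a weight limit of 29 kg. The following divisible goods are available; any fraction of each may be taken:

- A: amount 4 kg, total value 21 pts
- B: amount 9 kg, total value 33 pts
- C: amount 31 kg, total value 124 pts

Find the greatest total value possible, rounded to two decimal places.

Take in order of value per unit:
- A (21/4 per unit): all 4 → value 21, running total 21.00
- C (124/31 per unit): 25 of 31 → value 25×124/31 = 100.0000, running total 121.00
Total 121.00.

121.00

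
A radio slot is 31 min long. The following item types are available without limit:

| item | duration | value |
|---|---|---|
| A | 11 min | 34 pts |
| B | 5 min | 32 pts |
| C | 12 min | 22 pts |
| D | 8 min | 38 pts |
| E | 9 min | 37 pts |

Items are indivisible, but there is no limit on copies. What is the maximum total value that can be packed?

192 pts

Best value-per-unit is B at 32/5, and filling with it alone uses duration 6×5=30. No mix of the others beats 6×32 = 192.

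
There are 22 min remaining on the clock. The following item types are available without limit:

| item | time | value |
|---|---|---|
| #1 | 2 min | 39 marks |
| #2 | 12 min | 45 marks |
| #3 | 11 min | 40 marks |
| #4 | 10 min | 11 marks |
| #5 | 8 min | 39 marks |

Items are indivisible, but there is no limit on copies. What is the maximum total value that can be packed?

Best value-per-unit is #1 at 39/2, and filling with it alone uses time 11×2=22. No mix of the others beats 11×39 = 429.

429 marks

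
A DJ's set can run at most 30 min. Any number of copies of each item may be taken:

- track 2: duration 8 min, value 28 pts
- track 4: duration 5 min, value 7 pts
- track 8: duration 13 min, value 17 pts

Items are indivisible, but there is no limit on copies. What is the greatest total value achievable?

91 pts

Best value-per-unit is track 2 at 28/8; filling with it alone gives 3×28 = 84.
Optimal mix: 3×track 2 + 1×track 4 → duration 29, value 91.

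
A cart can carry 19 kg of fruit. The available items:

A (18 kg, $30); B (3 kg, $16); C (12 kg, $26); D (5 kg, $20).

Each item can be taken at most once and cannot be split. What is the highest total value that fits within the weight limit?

Check high-value combinations within 19 kg:
- C+D: weight 12+5=17, value 26+20=46
- B+C: weight 3+12=15, value 16+26=42
- B+D: weight 3+5=8, value 16+20=36
- A: weight 18, value 30
Best: $46.

$46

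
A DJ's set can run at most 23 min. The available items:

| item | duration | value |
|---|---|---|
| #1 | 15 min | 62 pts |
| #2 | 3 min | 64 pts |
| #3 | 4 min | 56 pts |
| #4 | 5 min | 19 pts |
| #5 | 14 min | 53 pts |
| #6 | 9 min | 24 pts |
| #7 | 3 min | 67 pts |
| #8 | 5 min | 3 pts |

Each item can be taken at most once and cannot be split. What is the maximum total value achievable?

Check high-value combinations within 23 min:
- #2+#3+#6+#7: duration 3+4+9+3=19, value 64+56+24+67=211
- #2+#3+#4+#7+#8: duration 3+4+5+3+5=20, value 64+56+19+67+3=209
- #2+#3+#4+#7: duration 3+4+5+3=15, value 64+56+19+67=206
Best: 211 pts.

211 pts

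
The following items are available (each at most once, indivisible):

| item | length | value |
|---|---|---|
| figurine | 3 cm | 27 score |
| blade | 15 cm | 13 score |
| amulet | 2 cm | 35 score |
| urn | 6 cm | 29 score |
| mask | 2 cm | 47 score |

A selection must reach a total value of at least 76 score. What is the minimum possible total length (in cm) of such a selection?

4

Subsets with value ≥ 76, sorted by total length:
- amulet+mask: length 4, value 82
- figurine+amulet+mask: length 7, value 109
- urn+mask: length 8, value 76
- amulet+urn+mask: length 10, value 111
Minimum length: 4 cm.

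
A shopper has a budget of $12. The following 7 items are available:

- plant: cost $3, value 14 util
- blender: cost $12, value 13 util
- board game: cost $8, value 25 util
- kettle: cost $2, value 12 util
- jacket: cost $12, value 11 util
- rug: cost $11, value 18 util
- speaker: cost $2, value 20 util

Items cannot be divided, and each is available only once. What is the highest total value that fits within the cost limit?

Check high-value combinations within $12:
- board game+kettle+speaker: cost 8+2+2=12, value 25+12+20=57
- plant+kettle+speaker: cost 3+2+2=7, value 14+12+20=46
- board game+speaker: cost 8+2=10, value 25+20=45
- plant+board game: cost 3+8=11, value 14+25=39
Best: 57 util.

57 util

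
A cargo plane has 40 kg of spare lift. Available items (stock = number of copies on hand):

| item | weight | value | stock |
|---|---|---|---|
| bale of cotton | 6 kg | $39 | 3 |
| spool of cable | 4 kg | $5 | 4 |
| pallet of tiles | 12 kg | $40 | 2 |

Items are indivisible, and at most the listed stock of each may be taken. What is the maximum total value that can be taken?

$167

Top feasible selections:
- 3×bale of cotton + 2×spool of cable + 1×pallet of tiles: weight 38, value 167
- 2×bale of cotton + 1×spool of cable + 2×pallet of tiles: weight 40, value 163
- 3×bale of cotton + 1×spool of cable + 1×pallet of tiles: weight 34, value 162
- 2×bale of cotton + 2×pallet of tiles: weight 36, value 158
Best: $167.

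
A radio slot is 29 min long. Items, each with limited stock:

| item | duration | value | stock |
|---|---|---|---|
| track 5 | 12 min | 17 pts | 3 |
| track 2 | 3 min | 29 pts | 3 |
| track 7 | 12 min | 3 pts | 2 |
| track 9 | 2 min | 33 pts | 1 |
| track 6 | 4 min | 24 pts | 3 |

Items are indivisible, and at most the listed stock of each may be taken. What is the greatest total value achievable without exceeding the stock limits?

192 pts

Top feasible selections:
- 3×track 2 + 1×track 9 + 3×track 6: duration 23, value 192
- 3×track 2 + 1×track 9 + 2×track 6: duration 19, value 168
- 2×track 2 + 1×track 9 + 3×track 6: duration 20, value 163
- 1×track 5 + 3×track 2 + 1×track 9 + 1×track 6: duration 27, value 161
Best: 192 pts.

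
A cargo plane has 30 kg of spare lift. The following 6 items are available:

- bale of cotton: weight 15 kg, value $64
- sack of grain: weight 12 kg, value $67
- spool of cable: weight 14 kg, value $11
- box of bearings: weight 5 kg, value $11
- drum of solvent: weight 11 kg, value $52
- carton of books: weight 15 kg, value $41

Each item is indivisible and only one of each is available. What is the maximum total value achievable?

$131

Check high-value combinations within 30 kg:
- bale of cotton+sack of grain: weight 15+12=27, value 64+67=131
- sack of grain+box of bearings+drum of solvent: weight 12+5+11=28, value 67+11+52=130
- sack of grain+drum of solvent: weight 12+11=23, value 67+52=119
- bale of cotton+drum of solvent: weight 15+11=26, value 64+52=116
- sack of grain+carton of books: weight 12+15=27, value 67+41=108
Best: $131.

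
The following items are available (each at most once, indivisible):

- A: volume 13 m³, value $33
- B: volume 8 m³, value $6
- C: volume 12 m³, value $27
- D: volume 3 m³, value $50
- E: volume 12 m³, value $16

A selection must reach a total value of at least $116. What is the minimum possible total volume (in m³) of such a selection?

Subsets with value ≥ 116, sorted by total volume:
- A+B+C+D: volume 36, value 116
- A+C+D+E: volume 40, value 126
- A+B+C+D+E: volume 48, value 132
Minimum volume: 36 m³.

36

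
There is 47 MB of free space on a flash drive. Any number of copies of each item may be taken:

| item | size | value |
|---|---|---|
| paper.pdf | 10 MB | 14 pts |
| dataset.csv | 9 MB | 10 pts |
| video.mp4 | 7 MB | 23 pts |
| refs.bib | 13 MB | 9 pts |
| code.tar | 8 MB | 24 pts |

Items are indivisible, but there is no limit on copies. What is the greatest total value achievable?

Best value-per-unit is video.mp4 at 23/7; filling with it alone gives 6×23 = 138.
Optimal mix: 1×video.mp4 + 5×code.tar → size 47, value 143.

143 pts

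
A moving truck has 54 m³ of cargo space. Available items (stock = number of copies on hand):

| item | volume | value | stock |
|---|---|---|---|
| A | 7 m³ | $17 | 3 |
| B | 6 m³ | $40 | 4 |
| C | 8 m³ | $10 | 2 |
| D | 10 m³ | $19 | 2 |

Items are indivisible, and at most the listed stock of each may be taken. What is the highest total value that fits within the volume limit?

$221

Best selections within volume 54 and stock limits:
- 3×A + 4×B + 1×C: volume 53, value 221
- 1×A + 4×B + 2×D: volume 51, value 215
- 2×A + 4×B + 2×C: volume 54, value 214
- 2×A + 4×B + 1×D: volume 48, value 213
Best: $221.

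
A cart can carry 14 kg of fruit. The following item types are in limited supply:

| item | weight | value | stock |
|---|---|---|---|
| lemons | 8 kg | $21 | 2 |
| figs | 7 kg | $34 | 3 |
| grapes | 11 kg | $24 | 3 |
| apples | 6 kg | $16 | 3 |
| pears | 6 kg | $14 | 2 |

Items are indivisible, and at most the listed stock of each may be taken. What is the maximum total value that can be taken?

$68

Top feasible selections:
- 2×figs: weight 14, value 68
- 1×figs + 1×apples: weight 13, value 50
- 1×figs + 1×pears: weight 13, value 48
Best: $68.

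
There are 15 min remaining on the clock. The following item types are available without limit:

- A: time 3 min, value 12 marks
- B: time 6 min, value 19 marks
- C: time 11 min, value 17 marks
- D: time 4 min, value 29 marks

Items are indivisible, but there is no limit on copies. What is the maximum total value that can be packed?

99 marks

Best value-per-unit is D at 29/4; filling with it alone gives 3×29 = 87.
Optimal mix: 1×A + 3×D → time 15, value 99.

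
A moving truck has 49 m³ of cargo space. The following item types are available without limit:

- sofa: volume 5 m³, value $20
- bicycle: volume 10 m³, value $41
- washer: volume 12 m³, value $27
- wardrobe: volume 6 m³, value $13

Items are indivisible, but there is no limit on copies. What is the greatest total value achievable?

$184

Best value-per-unit is bicycle at 41/10; filling with it alone gives 4×41 = 164.
Optimal mix: 1×sofa + 4×bicycle → volume 45, value 184.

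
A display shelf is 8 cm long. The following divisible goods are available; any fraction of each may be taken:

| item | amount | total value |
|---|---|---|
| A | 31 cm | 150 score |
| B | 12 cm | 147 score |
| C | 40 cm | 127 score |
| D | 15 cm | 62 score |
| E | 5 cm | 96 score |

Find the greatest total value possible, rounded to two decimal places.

132.75

Take in order of value per unit:
- E (96/5 per unit): all 5 → value 96, running total 96.00
- B (147/12 per unit): 3 of 12 → value 3×147/12 = 36.7500, running total 132.75
Total 132.75.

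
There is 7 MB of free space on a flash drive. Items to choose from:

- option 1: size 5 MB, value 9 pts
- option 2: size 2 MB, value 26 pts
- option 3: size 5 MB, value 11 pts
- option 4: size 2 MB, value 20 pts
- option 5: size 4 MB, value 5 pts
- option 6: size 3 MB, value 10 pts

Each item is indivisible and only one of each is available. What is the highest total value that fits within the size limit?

56 pts

This is a 0/1 knapsack; check combinations near the capacity.
- option 2+option 4+option 6: size 2+2+3=7, value 26+20+10=56
- option 2+option 4: size 2+2=4, value 26+20=46
- option 2+option 3: size 2+5=7, value 26+11=37
- option 2+option 6: size 2+3=5, value 26+10=36
Best: 56 pts.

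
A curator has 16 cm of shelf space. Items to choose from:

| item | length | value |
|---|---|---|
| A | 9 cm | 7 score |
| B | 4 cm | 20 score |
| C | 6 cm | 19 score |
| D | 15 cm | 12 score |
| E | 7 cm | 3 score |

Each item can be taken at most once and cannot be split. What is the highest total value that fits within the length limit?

Check high-value combinations within 16 cm:
- B+C: length 4+6=10, value 20+19=39
- A+B: length 9+4=13, value 7+20=27
- A+C: length 9+6=15, value 7+19=26
Best: 39 score.

39 score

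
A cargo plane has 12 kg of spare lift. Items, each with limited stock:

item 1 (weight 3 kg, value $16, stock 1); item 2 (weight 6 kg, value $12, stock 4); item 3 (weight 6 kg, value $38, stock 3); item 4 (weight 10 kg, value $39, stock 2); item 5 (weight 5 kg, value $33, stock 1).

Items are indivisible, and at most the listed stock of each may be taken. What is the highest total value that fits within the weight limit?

$76

Best selections within weight 12 and stock limits:
- 2×item 3: weight 12, value 76
- 1×item 3 + 1×item 5: weight 11, value 71
Best: $76.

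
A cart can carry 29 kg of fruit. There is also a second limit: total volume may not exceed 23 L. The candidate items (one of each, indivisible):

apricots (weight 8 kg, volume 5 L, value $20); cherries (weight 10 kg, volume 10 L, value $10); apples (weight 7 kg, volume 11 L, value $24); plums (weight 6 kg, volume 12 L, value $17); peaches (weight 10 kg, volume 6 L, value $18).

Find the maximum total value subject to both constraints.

$62

Feasible sets respecting both limits:
- apricots+apples+peaches: weight 25, volume 22, value 62
- apricots+plums+peaches: weight 24, volume 23, value 55
- apricots+cherries+peaches: weight 28, volume 21, value 48
Best: $62.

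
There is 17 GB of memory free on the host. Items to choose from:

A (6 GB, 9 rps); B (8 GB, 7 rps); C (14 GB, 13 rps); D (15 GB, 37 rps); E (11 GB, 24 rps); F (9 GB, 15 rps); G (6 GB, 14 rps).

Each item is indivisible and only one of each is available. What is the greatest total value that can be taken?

This is a 0/1 knapsack; check combinations near the capacity.
- E+G: memory 11+6=17, value 24+14=38
- D: memory 15, value 37
- A+E: memory 6+11=17, value 9+24=33
- F+G: memory 9+6=15, value 15+14=29
Best: 38 rps.

38 rps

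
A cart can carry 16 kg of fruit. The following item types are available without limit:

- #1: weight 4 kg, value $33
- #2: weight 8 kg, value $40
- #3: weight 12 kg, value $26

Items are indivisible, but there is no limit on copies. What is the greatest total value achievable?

$132

Best value-per-unit is #1 at 33/4, and filling with it alone uses weight 4×4=16. No mix of the others beats 4×33 = 132.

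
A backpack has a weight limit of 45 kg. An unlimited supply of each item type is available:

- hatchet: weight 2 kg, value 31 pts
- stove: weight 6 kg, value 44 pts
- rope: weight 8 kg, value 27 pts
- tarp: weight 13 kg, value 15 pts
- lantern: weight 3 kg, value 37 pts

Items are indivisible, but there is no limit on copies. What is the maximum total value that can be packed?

Best value-per-unit is hatchet at 31/2; filling with it alone gives 22×31 = 682.
Optimal mix: 21×hatchet + 1×lantern → weight 45, value 688.

688 pts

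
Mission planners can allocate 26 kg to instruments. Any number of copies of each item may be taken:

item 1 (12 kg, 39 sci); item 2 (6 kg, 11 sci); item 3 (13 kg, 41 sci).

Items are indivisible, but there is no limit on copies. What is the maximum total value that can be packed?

Best value-per-unit is item 1 at 39/12; filling with it alone gives 2×39 = 78.
Optimal mix: 2×item 3 → mass 26, value 82.

82 sci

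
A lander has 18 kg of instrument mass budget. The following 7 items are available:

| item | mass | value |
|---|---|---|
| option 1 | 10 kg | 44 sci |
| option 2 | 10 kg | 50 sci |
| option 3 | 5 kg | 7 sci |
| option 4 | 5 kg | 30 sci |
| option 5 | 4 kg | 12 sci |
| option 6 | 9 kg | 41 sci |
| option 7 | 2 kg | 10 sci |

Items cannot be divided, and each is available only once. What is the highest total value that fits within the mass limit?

90 sci

Check high-value combinations within 18 kg:
- option 2+option 4+option 7: mass 10+5+2=17, value 50+30+10=90
- option 1+option 4+option 7: mass 10+5+2=17, value 44+30+10=84
- option 4+option 5+option 6: mass 5+4+9=18, value 30+12+41=83
- option 4+option 6+option 7: mass 5+9+2=16, value 30+41+10=81
- option 2+option 4: mass 10+5=15, value 50+30=80
Best: 90 sci.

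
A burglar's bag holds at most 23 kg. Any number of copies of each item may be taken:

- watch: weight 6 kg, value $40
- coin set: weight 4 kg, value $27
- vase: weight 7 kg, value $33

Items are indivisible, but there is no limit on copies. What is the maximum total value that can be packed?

$148

Best value-per-unit is coin set at 27/4; filling with it alone gives 5×27 = 135.
Optimal mix: 1×watch + 4×coin set → weight 22, value 148.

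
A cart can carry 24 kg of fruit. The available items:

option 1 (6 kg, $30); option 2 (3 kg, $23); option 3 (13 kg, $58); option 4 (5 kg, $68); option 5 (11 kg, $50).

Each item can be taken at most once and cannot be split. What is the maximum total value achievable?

Check high-value combinations within 24 kg:
- option 1+option 3+option 4: weight 6+13+5=24, value 30+58+68=156
- option 2+option 3+option 4: weight 3+13+5=21, value 23+58+68=149
- option 1+option 4+option 5: weight 6+5+11=22, value 30+68+50=148
Best: $156.

$156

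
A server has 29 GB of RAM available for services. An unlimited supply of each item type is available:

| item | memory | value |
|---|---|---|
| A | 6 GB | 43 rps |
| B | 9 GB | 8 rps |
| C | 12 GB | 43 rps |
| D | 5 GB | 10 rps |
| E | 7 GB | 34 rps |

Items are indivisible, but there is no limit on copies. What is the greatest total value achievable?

Best value-per-unit is A at 43/6; filling with it alone gives 4×43 = 172.
Optimal mix: 4×A + 1×D → memory 29, value 182.

182 rps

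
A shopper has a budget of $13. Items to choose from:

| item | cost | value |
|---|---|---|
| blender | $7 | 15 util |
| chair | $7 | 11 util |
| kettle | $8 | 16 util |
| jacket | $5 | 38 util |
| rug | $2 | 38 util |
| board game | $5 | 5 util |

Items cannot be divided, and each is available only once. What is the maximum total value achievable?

81 util

This is a 0/1 knapsack; check combinations near the capacity.
- jacket+rug+board game: cost 5+2+5=12, value 38+38+5=81
- jacket+rug: cost 5+2=7, value 38+38=76
- kettle+rug: cost 8+2=10, value 16+38=54
- kettle+jacket: cost 8+5=13, value 16+38=54
Best: 81 util.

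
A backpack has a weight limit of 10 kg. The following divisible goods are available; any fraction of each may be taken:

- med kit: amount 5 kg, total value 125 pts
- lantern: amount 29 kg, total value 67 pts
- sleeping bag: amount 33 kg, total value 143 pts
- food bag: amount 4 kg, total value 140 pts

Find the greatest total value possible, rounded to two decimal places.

269.33

Take in order of value per unit:
- food bag (140/4 per unit): all 4 → value 140, running total 140.00
- med kit (125/5 per unit): all 5 → value 125, running total 265.00
- sleeping bag (143/33 per unit): 1 of 33 → value 1×143/33 = 4.3333, running total 269.33
Total 269.33.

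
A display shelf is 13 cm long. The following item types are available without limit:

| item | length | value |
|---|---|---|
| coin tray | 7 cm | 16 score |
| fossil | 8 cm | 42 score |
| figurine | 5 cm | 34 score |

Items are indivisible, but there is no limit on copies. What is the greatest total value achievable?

76 score

Best value-per-unit is figurine at 34/5; filling with it alone gives 2×34 = 68.
Optimal mix: 1×fossil + 1×figurine → length 13, value 76.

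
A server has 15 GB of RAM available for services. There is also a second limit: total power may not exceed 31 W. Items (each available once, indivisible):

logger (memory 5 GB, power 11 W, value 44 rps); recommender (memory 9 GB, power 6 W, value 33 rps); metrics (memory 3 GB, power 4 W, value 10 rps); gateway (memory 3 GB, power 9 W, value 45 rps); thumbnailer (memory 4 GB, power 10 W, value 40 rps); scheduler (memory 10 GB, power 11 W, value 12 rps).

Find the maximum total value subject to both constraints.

Feasible sets respecting both limits:
- logger+gateway+thumbnailer: memory 12, power 30, value 129
- logger+metrics+gateway: memory 11, power 24, value 99
- metrics+gateway+thumbnailer: memory 10, power 23, value 95
Best: 129 rps.

129 rps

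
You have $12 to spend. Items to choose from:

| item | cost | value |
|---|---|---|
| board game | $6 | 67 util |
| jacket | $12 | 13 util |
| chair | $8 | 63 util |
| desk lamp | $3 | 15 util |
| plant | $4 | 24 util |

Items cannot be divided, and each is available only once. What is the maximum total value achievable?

Check high-value combinations within $12:
- board game+plant: cost 6+4=10, value 67+24=91
- chair+plant: cost 8+4=12, value 63+24=87
- board game+desk lamp: cost 6+3=9, value 67+15=82
- chair+desk lamp: cost 8+3=11, value 63+15=78
Best: 91 util.

91 util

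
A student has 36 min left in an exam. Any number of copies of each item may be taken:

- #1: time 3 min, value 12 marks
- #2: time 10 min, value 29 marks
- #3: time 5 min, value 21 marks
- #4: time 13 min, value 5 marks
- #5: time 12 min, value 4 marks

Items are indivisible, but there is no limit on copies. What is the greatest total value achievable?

150 marks

Best value-per-unit is #3 at 21/5; filling with it alone gives 7×21 = 147.
Optimal mix: 2×#1 + 6×#3 → time 36, value 150.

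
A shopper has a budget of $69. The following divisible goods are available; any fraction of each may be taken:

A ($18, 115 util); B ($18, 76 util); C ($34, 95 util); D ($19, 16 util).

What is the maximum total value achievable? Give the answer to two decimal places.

Take in order of value per unit:
- A (115/18 per unit): all 18 → value 115, running total 115.00
- B (76/18 per unit): all 18 → value 76, running total 191.00
- C (95/34 per unit): 33 of 34 → value 33×95/34 = 92.2059, running total 283.21
Total 283.21.

283.21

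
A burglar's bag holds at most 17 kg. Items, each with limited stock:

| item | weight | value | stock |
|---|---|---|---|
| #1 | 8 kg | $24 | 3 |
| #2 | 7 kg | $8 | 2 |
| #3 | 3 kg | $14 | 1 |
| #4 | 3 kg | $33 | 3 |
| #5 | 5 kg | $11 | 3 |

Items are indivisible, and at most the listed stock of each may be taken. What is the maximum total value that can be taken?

Top feasible selections:
- 1×#3 + 3×#4 + 1×#5: weight 17, value 124
- 1×#1 + 3×#4: weight 17, value 123
- 1×#3 + 3×#4: weight 12, value 113
- 3×#4 + 1×#5: weight 14, value 110
Best: $124.

$124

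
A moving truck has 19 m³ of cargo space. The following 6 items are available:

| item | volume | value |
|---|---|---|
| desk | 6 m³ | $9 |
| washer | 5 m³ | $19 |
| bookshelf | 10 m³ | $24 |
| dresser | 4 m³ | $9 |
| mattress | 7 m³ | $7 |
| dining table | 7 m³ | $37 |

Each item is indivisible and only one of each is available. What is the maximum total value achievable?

$65

Check high-value combinations within 19 m³:
- washer+dresser+dining table: volume 5+4+7=16, value 19+9+37=65
- desk+washer+dining table: volume 6+5+7=18, value 9+19+37=65
- washer+mattress+dining table: volume 5+7+7=19, value 19+7+37=63
- bookshelf+dining table: volume 10+7=17, value 24+37=61
Best: $65.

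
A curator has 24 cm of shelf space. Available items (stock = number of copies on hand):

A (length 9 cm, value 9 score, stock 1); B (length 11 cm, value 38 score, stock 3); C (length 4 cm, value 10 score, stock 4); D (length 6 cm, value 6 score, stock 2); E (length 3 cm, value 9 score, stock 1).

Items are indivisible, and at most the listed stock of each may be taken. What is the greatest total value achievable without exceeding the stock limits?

Best selections within length 24 and stock limits:
- 2×B: length 22, value 76
- 1×B + 3×C: length 23, value 68
- 1×B + 2×C + 1×E: length 22, value 67
- 1×B + 1×C + 1×D + 1×E: length 24, value 63
Best: 76 score.

76 score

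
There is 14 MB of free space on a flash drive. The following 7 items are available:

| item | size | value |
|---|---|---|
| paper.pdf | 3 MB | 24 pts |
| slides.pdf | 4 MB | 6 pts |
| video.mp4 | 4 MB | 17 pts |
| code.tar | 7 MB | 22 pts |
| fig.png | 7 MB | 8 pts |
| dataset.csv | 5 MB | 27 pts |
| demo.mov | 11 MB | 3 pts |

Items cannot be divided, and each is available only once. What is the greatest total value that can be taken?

68 pts

Check high-value combinations within 14 MB:
- paper.pdf+video.mp4+dataset.csv: size 3+4+5=12, value 24+17+27=68
- paper.pdf+video.mp4+code.tar: size 3+4+7=14, value 24+17+22=63
- paper.pdf+slides.pdf+dataset.csv: size 3+4+5=12, value 24+6+27=57
Best: 68 pts.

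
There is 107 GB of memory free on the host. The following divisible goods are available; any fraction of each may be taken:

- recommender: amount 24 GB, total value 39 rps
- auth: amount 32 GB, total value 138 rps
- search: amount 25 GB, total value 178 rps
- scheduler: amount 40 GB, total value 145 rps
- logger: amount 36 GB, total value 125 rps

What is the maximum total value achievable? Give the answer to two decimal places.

Take in order of value per unit:
- search (178/25 per unit): all 25 → value 178, running total 178.00
- auth (138/32 per unit): all 32 → value 138, running total 316.00
- scheduler (145/40 per unit): all 40 → value 145, running total 461.00
- logger (125/36 per unit): 10 of 36 → value 10×125/36 = 34.7222, running total 495.72
Total 495.72.

495.72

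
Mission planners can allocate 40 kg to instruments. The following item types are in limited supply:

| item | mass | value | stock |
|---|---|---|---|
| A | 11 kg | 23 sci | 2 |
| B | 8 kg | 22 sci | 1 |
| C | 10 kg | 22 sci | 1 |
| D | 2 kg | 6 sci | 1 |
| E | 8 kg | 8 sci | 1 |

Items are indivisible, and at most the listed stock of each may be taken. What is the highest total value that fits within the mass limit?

90 sci

Best selections within mass 40 and stock limits:
- 2×A + 1×B + 1×C: mass 40, value 90
- 2×A + 1×B + 1×D + 1×E: mass 40, value 82
- 1×A + 1×B + 1×C + 1×D + 1×E: mass 39, value 81
Best: 90 sci.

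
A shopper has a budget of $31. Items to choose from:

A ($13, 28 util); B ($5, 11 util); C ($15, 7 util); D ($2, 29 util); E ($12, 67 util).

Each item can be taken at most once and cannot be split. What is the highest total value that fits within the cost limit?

This is a 0/1 knapsack; check combinations near the capacity.
- A+D+E: cost 13+2+12=27, value 28+29+67=124
- B+D+E: cost 5+2+12=19, value 11+29+67=107
- A+B+E: cost 13+5+12=30, value 28+11+67=106
- C+D+E: cost 15+2+12=29, value 7+29+67=103
Best: 124 util.

124 util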